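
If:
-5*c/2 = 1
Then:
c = -2/5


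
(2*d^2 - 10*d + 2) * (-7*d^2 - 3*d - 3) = -14*d^4 + 64*d^3 + 10*d^2 + 24*d - 6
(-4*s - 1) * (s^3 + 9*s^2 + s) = -4*s^4 - 37*s^3 - 13*s^2 - s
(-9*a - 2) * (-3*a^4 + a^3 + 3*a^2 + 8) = 27*a^5 - 3*a^4 - 29*a^3 - 6*a^2 - 72*a - 16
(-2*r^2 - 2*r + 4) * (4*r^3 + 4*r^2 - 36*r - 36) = -8*r^5 - 16*r^4 + 80*r^3 + 160*r^2 - 72*r - 144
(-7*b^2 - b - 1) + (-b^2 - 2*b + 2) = -8*b^2 - 3*b + 1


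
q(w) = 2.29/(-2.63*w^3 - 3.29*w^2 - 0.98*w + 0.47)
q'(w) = 2.29*(7.89*w^2 + 6.58*w + 0.98)/(-2.63*w^3 - 3.29*w^2 - 0.98*w + 0.47)^2 = (18.0681*w^2 + 15.0682*w + 2.2442)/(2.63*w^3 + 3.29*w^2 + 0.98*w - 0.47)^2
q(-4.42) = 0.01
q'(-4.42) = 0.01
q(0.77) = -0.67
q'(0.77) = 2.08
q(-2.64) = 0.08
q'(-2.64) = 0.11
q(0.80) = -0.61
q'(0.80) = 1.82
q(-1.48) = 0.71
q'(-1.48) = 1.86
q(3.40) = -0.02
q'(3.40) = 0.01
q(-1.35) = 1.01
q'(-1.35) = 2.88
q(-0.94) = 3.43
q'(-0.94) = 9.05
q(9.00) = -0.00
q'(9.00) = 0.00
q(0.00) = 4.87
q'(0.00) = 10.16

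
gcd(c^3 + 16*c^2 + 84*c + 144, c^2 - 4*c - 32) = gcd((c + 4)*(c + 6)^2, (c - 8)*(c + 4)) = c + 4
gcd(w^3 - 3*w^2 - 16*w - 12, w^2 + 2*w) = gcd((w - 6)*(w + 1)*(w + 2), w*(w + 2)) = w + 2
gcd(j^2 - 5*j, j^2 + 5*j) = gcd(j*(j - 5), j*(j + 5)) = j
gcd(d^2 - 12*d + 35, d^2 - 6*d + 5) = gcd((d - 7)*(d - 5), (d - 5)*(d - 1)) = d - 5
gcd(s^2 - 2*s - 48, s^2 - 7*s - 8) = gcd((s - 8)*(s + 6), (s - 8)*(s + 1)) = s - 8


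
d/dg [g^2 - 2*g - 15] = 2*g - 2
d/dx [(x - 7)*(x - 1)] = 2*x - 8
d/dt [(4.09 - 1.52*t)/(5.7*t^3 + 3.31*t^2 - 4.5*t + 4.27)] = (17.328*t^3 - 64.9078*t^2 - 27.0758*t + 11.9146)/(32.49*t^6 + 37.734*t^5 - 40.3439*t^4 + 18.888*t^3 + 48.5174*t^2 - 38.43*t + 18.2329)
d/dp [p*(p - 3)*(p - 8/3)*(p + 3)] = 4*p^3 - 8*p^2 - 18*p + 24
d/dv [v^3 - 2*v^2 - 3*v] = 3*v^2 - 4*v - 3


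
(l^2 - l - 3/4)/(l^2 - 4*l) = (l^2 - l - 3/4)/(l*(l - 4))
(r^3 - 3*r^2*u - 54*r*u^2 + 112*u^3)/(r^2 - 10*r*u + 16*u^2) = r + 7*u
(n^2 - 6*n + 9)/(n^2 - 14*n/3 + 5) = 3*(n - 3)/(3*n - 5)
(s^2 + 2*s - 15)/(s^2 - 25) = (s - 3)/(s - 5)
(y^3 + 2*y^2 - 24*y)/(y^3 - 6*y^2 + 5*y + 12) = y*(y + 6)/(y^2 - 2*y - 3)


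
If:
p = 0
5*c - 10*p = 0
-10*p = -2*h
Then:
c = 0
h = 0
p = 0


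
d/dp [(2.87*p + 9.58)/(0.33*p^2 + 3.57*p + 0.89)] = (0.9471*p^2 + 10.2459*p - (0.66*p + 3.57)*(2.87*p + 9.58) + 2.5543)/(0.33*p^2 + 3.57*p + 0.89)^2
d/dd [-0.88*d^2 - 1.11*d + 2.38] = -1.76*d - 1.11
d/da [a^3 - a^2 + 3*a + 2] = 3*a^2 - 2*a + 3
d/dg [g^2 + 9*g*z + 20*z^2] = 2*g + 9*z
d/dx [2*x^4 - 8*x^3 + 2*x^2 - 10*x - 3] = 8*x^3 - 24*x^2 + 4*x - 10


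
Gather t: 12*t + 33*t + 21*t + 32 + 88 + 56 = 66*t + 176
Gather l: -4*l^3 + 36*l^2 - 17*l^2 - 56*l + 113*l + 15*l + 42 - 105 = -4*l^3 + 19*l^2 + 72*l - 63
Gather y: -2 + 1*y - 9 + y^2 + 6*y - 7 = y^2 + 7*y - 18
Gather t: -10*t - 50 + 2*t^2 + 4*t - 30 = 2*t^2 - 6*t - 80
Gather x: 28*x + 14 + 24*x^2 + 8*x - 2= 24*x^2 + 36*x + 12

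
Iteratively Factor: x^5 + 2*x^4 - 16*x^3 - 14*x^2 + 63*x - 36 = (x + 4)*(x^4 - 2*x^3 - 8*x^2 + 18*x - 9) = (x - 3)*(x + 4)*(x^3 + x^2 - 5*x + 3) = (x - 3)*(x - 1)*(x + 4)*(x^2 + 2*x - 3) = (x - 3)*(x - 1)^2*(x + 4)*(x + 3)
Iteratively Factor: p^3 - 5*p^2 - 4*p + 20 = (p + 2)*(p^2 - 7*p + 10) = (p - 2)*(p + 2)*(p - 5)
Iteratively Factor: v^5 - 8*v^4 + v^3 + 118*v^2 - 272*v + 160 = (v - 5)*(v^4 - 3*v^3 - 14*v^2 + 48*v - 32) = (v - 5)*(v - 4)*(v^3 + v^2 - 10*v + 8) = (v - 5)*(v - 4)*(v - 1)*(v^2 + 2*v - 8) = (v - 5)*(v - 4)*(v - 1)*(v + 4)*(v - 2)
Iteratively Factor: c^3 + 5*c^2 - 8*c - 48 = (c - 3)*(c^2 + 8*c + 16) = (c - 3)*(c + 4)*(c + 4)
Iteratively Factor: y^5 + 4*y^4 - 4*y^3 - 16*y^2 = (y + 4)*(y^4 - 4*y^2) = (y - 2)*(y + 4)*(y^3 + 2*y^2) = y*(y - 2)*(y + 4)*(y^2 + 2*y) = y*(y - 2)*(y + 2)*(y + 4)*(y)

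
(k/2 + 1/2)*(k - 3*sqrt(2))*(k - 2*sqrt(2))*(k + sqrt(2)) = k^4/2 - 2*sqrt(2)*k^3 + k^3/2 - 2*sqrt(2)*k^2 + k^2 + k + 6*sqrt(2)*k + 6*sqrt(2)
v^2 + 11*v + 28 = (v + 4)*(v + 7)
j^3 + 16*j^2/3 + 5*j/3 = j*(j + 1/3)*(j + 5)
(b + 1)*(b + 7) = b^2 + 8*b + 7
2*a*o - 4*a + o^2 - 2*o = (2*a + o)*(o - 2)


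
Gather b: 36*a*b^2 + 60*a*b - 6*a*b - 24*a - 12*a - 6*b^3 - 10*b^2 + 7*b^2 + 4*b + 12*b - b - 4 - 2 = -36*a - 6*b^3 + b^2*(36*a - 3) + b*(54*a + 15) - 6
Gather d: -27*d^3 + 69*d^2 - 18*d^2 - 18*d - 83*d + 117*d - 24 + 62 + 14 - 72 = -27*d^3 + 51*d^2 + 16*d - 20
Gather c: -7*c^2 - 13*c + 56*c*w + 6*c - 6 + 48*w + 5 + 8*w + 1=-7*c^2 + c*(56*w - 7) + 56*w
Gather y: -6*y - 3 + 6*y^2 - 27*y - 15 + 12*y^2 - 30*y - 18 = 18*y^2 - 63*y - 36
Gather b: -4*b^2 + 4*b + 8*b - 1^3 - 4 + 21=-4*b^2 + 12*b + 16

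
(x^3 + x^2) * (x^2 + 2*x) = x^5 + 3*x^4 + 2*x^3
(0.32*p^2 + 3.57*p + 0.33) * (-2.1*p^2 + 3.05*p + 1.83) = -0.672*p^4 - 6.521*p^3 + 10.7811*p^2 + 7.5396*p + 0.6039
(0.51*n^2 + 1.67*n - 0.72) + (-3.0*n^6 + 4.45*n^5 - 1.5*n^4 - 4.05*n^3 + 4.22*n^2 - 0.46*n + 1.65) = -3.0*n^6 + 4.45*n^5 - 1.5*n^4 - 4.05*n^3 + 4.73*n^2 + 1.21*n + 0.93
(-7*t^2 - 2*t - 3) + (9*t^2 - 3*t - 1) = 2*t^2 - 5*t - 4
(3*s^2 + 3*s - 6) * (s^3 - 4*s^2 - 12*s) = 3*s^5 - 9*s^4 - 54*s^3 - 12*s^2 + 72*s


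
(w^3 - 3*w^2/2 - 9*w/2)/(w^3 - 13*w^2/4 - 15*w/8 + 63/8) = 4*w/(4*w - 7)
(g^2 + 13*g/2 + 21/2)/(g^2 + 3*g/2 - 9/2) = (2*g + 7)/(2*g - 3)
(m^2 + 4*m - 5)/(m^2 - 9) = (m^2 + 4*m - 5)/(m^2 - 9)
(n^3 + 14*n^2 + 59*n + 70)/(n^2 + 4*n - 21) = (n^2 + 7*n + 10)/(n - 3)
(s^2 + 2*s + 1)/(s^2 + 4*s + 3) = (s + 1)/(s + 3)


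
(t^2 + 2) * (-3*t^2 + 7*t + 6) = -3*t^4 + 7*t^3 + 14*t + 12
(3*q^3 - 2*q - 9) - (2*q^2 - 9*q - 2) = 3*q^3 - 2*q^2 + 7*q - 7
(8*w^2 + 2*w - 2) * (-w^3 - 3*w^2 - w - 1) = -8*w^5 - 26*w^4 - 12*w^3 - 4*w^2 + 2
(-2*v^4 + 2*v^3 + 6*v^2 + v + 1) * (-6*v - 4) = 12*v^5 - 4*v^4 - 44*v^3 - 30*v^2 - 10*v - 4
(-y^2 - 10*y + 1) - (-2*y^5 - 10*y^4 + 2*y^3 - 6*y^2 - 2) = 2*y^5 + 10*y^4 - 2*y^3 + 5*y^2 - 10*y + 3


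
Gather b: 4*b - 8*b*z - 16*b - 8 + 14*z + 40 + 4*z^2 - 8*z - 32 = b*(-8*z - 12) + 4*z^2 + 6*z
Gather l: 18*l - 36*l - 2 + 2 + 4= 4 - 18*l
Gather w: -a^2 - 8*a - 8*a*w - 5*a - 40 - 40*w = -a^2 - 13*a + w*(-8*a - 40) - 40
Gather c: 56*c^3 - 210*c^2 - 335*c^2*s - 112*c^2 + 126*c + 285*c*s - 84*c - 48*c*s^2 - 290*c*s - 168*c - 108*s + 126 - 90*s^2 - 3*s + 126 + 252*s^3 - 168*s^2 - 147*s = 56*c^3 + c^2*(-335*s - 322) + c*(-48*s^2 - 5*s - 126) + 252*s^3 - 258*s^2 - 258*s + 252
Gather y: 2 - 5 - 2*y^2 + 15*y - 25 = -2*y^2 + 15*y - 28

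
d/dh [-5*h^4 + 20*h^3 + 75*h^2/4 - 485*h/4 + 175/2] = -20*h^3 + 60*h^2 + 75*h/2 - 485/4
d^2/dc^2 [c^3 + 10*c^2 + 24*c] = 6*c + 20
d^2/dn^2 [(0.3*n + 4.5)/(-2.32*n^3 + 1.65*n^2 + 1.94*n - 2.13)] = (-9.68832*n^5 - 283.7592*n^4 + 271.28202*n^3 + 65.80386*n^2 + 40.6701*n - 67.98222)/(12.487168*n^9 - 26.64288*n^8 - 12.376968*n^7 + 74.459331*n^6 - 38.572134*n^5 - 58.753269*n^4 + 65.18422*n^3 + 1.591749*n^2 - 26.404758*n + 9.663597)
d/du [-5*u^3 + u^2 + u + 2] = -15*u^2 + 2*u + 1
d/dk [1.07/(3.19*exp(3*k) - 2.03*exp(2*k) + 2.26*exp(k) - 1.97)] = (-10.2399*exp(2*k) + 4.3442*exp(k) - 2.4182)*exp(k)/(3.19*exp(3*k) - 2.03*exp(2*k) + 2.26*exp(k) - 1.97)^2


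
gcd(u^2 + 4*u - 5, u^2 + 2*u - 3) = u - 1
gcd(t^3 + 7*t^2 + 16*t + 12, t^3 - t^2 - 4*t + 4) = t + 2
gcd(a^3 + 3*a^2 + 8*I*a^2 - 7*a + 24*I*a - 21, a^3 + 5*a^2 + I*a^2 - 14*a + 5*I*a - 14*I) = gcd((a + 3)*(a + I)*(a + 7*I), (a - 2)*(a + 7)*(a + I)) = a + I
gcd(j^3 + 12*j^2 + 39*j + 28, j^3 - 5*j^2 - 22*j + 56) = j + 4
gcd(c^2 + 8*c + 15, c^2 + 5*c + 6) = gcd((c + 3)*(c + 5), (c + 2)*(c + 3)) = c + 3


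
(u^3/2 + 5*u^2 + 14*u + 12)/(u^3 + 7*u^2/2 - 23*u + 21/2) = (u^3 + 10*u^2 + 28*u + 24)/(2*u^3 + 7*u^2 - 46*u + 21)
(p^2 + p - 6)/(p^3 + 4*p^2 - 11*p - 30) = (p^2 + p - 6)/(p^3 + 4*p^2 - 11*p - 30)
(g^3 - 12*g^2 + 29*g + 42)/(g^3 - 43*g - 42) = (g - 6)/(g + 6)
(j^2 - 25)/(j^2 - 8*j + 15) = (j + 5)/(j - 3)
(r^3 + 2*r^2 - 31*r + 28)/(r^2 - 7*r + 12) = (r^2 + 6*r - 7)/(r - 3)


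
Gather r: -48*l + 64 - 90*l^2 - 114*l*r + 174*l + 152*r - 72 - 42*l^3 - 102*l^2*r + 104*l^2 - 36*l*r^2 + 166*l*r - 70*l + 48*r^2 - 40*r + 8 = -42*l^3 + 14*l^2 + 56*l + r^2*(48 - 36*l) + r*(-102*l^2 + 52*l + 112)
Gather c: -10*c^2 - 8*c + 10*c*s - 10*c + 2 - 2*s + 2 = -10*c^2 + c*(10*s - 18) - 2*s + 4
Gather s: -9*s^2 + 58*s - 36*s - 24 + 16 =-9*s^2 + 22*s - 8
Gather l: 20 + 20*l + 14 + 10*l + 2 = 30*l + 36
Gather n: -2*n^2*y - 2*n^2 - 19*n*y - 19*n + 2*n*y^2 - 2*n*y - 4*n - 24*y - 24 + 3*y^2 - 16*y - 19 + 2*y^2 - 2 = n^2*(-2*y - 2) + n*(2*y^2 - 21*y - 23) + 5*y^2 - 40*y - 45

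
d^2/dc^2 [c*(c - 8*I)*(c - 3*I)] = 6*c - 22*I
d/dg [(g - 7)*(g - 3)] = 2*g - 10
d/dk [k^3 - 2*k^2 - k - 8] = 3*k^2 - 4*k - 1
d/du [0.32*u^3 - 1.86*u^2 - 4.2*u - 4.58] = 0.96*u^2 - 3.72*u - 4.2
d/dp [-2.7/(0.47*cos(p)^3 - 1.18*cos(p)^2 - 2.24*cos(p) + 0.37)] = (-3.807*cos(p)^2 + 6.372*cos(p) + 6.048)*sin(p)/(0.47*cos(p)^3 - 1.18*cos(p)^2 - 2.24*cos(p) + 0.37)^2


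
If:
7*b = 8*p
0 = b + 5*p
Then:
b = 0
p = 0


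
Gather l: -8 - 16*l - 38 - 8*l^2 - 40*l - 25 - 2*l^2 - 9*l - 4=-10*l^2 - 65*l - 75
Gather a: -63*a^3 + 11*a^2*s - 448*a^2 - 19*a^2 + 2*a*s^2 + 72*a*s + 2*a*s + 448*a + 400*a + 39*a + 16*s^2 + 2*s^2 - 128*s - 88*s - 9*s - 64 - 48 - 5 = -63*a^3 + a^2*(11*s - 467) + a*(2*s^2 + 74*s + 887) + 18*s^2 - 225*s - 117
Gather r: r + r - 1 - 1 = 2*r - 2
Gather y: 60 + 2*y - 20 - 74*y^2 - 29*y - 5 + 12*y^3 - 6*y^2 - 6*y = 12*y^3 - 80*y^2 - 33*y + 35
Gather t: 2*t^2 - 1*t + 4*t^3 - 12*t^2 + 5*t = 4*t^3 - 10*t^2 + 4*t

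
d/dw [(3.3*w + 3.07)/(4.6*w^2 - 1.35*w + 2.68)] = (-15.18*w^2 - 28.244*w + 12.9885)/(21.16*w^4 - 12.42*w^3 + 26.4785*w^2 - 7.236*w + 7.1824)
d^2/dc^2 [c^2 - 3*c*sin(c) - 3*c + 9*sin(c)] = 3*c*sin(c) - 9*sin(c) - 6*cos(c) + 2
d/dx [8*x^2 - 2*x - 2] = 16*x - 2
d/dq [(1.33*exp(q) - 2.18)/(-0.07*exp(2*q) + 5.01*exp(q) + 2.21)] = (0.0931*exp(2*q) - 0.3052*exp(q) + 13.8611)*exp(q)/(0.0049*exp(4*q) - 0.7014*exp(3*q) + 24.7907*exp(2*q) + 22.1442*exp(q) + 4.8841)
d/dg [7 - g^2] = -2*g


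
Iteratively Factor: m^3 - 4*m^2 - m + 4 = (m - 4)*(m^2 - 1) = (m - 4)*(m - 1)*(m + 1)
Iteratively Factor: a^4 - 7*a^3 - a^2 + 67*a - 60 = (a - 1)*(a^3 - 6*a^2 - 7*a + 60) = (a - 4)*(a - 1)*(a^2 - 2*a - 15) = (a - 5)*(a - 4)*(a - 1)*(a + 3)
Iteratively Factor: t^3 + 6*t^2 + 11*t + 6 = (t + 3)*(t^2 + 3*t + 2) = (t + 2)*(t + 3)*(t + 1)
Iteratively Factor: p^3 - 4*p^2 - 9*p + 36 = (p - 3)*(p^2 - p - 12) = (p - 4)*(p - 3)*(p + 3)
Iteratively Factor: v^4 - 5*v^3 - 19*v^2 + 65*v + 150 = (v + 2)*(v^3 - 7*v^2 - 5*v + 75) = (v + 2)*(v + 3)*(v^2 - 10*v + 25) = (v - 5)*(v + 2)*(v + 3)*(v - 5)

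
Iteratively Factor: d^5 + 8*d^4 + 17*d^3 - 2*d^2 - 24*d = (d)*(d^4 + 8*d^3 + 17*d^2 - 2*d - 24) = d*(d - 1)*(d^3 + 9*d^2 + 26*d + 24) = d*(d - 1)*(d + 4)*(d^2 + 5*d + 6) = d*(d - 1)*(d + 2)*(d + 4)*(d + 3)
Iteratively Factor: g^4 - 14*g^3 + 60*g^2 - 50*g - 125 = (g + 1)*(g^3 - 15*g^2 + 75*g - 125) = (g - 5)*(g + 1)*(g^2 - 10*g + 25) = (g - 5)^2*(g + 1)*(g - 5)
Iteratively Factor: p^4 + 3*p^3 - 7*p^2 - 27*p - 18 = (p + 2)*(p^3 + p^2 - 9*p - 9) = (p + 2)*(p + 3)*(p^2 - 2*p - 3) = (p - 3)*(p + 2)*(p + 3)*(p + 1)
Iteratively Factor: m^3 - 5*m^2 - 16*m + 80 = (m - 5)*(m^2 - 16) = (m - 5)*(m + 4)*(m - 4)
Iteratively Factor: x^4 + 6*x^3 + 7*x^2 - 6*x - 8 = (x - 1)*(x^3 + 7*x^2 + 14*x + 8) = (x - 1)*(x + 2)*(x^2 + 5*x + 4) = (x - 1)*(x + 1)*(x + 2)*(x + 4)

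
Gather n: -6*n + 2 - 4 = -6*n - 2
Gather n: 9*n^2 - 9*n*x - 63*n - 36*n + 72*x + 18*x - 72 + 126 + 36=9*n^2 + n*(-9*x - 99) + 90*x + 90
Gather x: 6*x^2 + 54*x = 6*x^2 + 54*x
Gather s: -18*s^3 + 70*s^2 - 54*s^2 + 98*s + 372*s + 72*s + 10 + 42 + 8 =-18*s^3 + 16*s^2 + 542*s + 60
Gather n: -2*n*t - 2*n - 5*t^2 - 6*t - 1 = n*(-2*t - 2) - 5*t^2 - 6*t - 1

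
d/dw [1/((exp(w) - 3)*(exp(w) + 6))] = (-2*exp(w) - 3)*exp(w)/(exp(4*w) + 6*exp(3*w) - 27*exp(2*w) - 108*exp(w) + 324)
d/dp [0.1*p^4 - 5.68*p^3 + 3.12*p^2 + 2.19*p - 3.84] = 0.4*p^3 - 17.04*p^2 + 6.24*p + 2.19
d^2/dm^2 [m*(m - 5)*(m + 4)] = 6*m - 2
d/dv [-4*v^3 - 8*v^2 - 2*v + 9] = -12*v^2 - 16*v - 2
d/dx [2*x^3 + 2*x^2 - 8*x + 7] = 6*x^2 + 4*x - 8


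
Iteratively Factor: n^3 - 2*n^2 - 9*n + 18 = (n + 3)*(n^2 - 5*n + 6) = (n - 3)*(n + 3)*(n - 2)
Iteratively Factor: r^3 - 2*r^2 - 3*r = (r)*(r^2 - 2*r - 3) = r*(r + 1)*(r - 3)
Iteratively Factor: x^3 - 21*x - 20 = (x + 1)*(x^2 - x - 20) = (x + 1)*(x + 4)*(x - 5)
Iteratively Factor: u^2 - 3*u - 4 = (u + 1)*(u - 4)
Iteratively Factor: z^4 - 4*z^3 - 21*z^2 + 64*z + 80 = (z + 1)*(z^3 - 5*z^2 - 16*z + 80) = (z - 5)*(z + 1)*(z^2 - 16) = (z - 5)*(z - 4)*(z + 1)*(z + 4)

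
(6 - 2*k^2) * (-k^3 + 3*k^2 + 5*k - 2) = 2*k^5 - 6*k^4 - 16*k^3 + 22*k^2 + 30*k - 12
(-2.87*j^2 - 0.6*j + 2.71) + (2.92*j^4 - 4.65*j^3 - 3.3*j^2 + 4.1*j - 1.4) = 2.92*j^4 - 4.65*j^3 - 6.17*j^2 + 3.5*j + 1.31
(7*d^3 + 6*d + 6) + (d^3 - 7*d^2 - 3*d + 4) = 8*d^3 - 7*d^2 + 3*d + 10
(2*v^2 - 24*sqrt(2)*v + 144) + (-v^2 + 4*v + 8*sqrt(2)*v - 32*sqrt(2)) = v^2 - 16*sqrt(2)*v + 4*v - 32*sqrt(2) + 144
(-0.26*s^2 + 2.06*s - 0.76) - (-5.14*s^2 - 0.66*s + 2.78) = 4.88*s^2 + 2.72*s - 3.54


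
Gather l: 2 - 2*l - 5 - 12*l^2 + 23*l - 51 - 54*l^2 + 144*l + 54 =-66*l^2 + 165*l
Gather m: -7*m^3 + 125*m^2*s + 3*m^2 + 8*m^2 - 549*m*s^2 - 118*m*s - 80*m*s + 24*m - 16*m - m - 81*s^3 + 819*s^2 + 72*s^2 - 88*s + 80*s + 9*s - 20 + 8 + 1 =-7*m^3 + m^2*(125*s + 11) + m*(-549*s^2 - 198*s + 7) - 81*s^3 + 891*s^2 + s - 11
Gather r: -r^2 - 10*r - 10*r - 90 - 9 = -r^2 - 20*r - 99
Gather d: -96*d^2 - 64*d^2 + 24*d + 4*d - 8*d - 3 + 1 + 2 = -160*d^2 + 20*d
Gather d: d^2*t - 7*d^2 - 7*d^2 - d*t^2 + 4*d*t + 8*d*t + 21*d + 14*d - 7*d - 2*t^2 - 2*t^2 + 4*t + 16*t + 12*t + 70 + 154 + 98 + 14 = d^2*(t - 14) + d*(-t^2 + 12*t + 28) - 4*t^2 + 32*t + 336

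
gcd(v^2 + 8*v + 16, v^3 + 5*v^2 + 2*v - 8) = v + 4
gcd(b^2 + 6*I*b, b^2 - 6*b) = b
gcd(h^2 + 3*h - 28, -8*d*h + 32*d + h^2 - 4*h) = h - 4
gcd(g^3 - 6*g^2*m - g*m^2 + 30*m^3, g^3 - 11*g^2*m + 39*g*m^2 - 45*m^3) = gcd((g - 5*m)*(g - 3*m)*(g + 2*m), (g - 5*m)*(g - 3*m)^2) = g^2 - 8*g*m + 15*m^2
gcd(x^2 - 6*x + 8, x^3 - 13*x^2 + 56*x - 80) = x - 4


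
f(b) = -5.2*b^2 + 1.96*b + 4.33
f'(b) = 1.96 - 10.4*b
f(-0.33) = 3.12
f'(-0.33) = 5.39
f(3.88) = -66.35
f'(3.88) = -38.39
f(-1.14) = -4.66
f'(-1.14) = 13.82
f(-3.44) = -63.95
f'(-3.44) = 37.74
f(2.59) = -25.48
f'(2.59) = -24.98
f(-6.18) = -206.38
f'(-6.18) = 66.23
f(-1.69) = -13.83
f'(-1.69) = 19.54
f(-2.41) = -30.60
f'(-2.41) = 27.02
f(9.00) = -399.23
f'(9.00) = -91.64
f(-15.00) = -1195.07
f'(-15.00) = 157.96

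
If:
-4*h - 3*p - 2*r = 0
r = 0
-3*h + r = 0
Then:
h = 0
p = 0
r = 0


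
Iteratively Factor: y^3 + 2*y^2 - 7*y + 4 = (y - 1)*(y^2 + 3*y - 4) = (y - 1)^2*(y + 4)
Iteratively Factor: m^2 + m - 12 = (m + 4)*(m - 3)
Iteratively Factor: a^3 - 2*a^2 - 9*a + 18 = (a - 2)*(a^2 - 9) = (a - 3)*(a - 2)*(a + 3)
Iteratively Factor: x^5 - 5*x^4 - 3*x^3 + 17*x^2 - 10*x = (x - 1)*(x^4 - 4*x^3 - 7*x^2 + 10*x) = (x - 1)^2*(x^3 - 3*x^2 - 10*x) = (x - 1)^2*(x + 2)*(x^2 - 5*x) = (x - 5)*(x - 1)^2*(x + 2)*(x)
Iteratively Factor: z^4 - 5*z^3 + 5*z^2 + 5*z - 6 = (z - 1)*(z^3 - 4*z^2 + z + 6) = (z - 3)*(z - 1)*(z^2 - z - 2) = (z - 3)*(z - 1)*(z + 1)*(z - 2)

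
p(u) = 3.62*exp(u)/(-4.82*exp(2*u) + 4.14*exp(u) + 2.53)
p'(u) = 3.62*(9.64*exp(2*u) - 4.14*exp(u))*exp(u)/(-4.82*exp(2*u) + 4.14*exp(u) + 2.53)^2 + 3.62*exp(u)/(-4.82*exp(2*u) + 4.14*exp(u) + 2.53) = (17.4484*exp(2*u) + 9.1586)*exp(u)/(23.2324*exp(4*u) - 39.9096*exp(3*u) - 7.2496*exp(2*u) + 20.9484*exp(u) + 6.4009)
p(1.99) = -0.12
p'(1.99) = 0.14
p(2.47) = -0.07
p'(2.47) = 0.07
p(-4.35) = 0.02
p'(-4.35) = 0.02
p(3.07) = -0.04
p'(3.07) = 0.04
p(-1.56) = 0.24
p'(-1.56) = 0.21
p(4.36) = -0.01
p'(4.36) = 0.01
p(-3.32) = 0.05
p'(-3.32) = 0.05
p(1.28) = -0.29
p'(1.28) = 0.42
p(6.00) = 0.00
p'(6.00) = 0.00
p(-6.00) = 0.00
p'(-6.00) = 0.00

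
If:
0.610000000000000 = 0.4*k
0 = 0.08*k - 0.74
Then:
No Solution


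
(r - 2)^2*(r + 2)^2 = r^4 - 8*r^2 + 16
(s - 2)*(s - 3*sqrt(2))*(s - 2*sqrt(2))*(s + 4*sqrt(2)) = s^4 - 2*s^3 - sqrt(2)*s^3 - 28*s^2 + 2*sqrt(2)*s^2 + 56*s + 48*sqrt(2)*s - 96*sqrt(2)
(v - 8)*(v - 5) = v^2 - 13*v + 40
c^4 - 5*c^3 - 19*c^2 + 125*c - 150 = (c - 5)*(c - 3)*(c - 2)*(c + 5)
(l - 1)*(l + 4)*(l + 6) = l^3 + 9*l^2 + 14*l - 24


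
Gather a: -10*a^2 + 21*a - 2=-10*a^2 + 21*a - 2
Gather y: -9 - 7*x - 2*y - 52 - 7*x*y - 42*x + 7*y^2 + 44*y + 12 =-49*x + 7*y^2 + y*(42 - 7*x) - 49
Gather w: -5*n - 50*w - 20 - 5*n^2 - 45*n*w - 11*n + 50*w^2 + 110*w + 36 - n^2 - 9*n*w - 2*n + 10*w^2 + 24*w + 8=-6*n^2 - 18*n + 60*w^2 + w*(84 - 54*n) + 24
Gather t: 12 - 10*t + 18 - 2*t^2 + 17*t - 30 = -2*t^2 + 7*t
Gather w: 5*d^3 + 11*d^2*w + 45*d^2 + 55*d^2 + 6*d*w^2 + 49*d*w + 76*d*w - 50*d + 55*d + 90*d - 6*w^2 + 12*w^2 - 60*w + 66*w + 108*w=5*d^3 + 100*d^2 + 95*d + w^2*(6*d + 6) + w*(11*d^2 + 125*d + 114)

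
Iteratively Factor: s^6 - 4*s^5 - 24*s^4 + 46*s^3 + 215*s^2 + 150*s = (s - 5)*(s^5 + s^4 - 19*s^3 - 49*s^2 - 30*s) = (s - 5)^2*(s^4 + 6*s^3 + 11*s^2 + 6*s) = (s - 5)^2*(s + 1)*(s^3 + 5*s^2 + 6*s) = (s - 5)^2*(s + 1)*(s + 3)*(s^2 + 2*s) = s*(s - 5)^2*(s + 1)*(s + 3)*(s + 2)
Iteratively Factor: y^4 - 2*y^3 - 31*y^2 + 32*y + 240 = (y - 5)*(y^3 + 3*y^2 - 16*y - 48) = (y - 5)*(y + 4)*(y^2 - y - 12) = (y - 5)*(y + 3)*(y + 4)*(y - 4)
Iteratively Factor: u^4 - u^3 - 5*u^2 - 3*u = (u + 1)*(u^3 - 2*u^2 - 3*u) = (u - 3)*(u + 1)*(u^2 + u) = u*(u - 3)*(u + 1)*(u + 1)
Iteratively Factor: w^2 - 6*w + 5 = (w - 1)*(w - 5)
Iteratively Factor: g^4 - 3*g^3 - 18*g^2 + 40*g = (g - 5)*(g^3 + 2*g^2 - 8*g) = (g - 5)*(g + 4)*(g^2 - 2*g) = g*(g - 5)*(g + 4)*(g - 2)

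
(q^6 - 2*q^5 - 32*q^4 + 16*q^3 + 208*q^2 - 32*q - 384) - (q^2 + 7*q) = q^6 - 2*q^5 - 32*q^4 + 16*q^3 + 207*q^2 - 39*q - 384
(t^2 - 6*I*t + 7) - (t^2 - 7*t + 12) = 7*t - 6*I*t - 5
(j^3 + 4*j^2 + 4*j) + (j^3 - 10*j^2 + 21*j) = 2*j^3 - 6*j^2 + 25*j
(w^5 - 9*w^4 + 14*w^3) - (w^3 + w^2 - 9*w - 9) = w^5 - 9*w^4 + 13*w^3 - w^2 + 9*w + 9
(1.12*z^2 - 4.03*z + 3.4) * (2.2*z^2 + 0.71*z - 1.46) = 2.464*z^4 - 8.0708*z^3 + 2.9835*z^2 + 8.2978*z - 4.964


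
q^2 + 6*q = q*(q + 6)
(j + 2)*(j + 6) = j^2 + 8*j + 12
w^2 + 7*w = w*(w + 7)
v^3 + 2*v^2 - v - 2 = (v - 1)*(v + 1)*(v + 2)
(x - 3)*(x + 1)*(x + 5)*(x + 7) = x^4 + 10*x^3 + 8*x^2 - 106*x - 105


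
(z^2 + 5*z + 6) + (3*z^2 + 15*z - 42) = 4*z^2 + 20*z - 36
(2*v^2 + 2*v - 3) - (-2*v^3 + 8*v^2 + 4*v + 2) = 2*v^3 - 6*v^2 - 2*v - 5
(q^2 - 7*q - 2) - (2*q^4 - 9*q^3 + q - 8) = -2*q^4 + 9*q^3 + q^2 - 8*q + 6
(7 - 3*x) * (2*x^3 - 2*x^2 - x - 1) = -6*x^4 + 20*x^3 - 11*x^2 - 4*x - 7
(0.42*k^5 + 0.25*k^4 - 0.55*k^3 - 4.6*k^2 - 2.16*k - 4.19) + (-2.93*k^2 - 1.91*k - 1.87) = 0.42*k^5 + 0.25*k^4 - 0.55*k^3 - 7.53*k^2 - 4.07*k - 6.06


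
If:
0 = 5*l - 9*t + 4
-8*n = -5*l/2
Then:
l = 9*t/5 - 4/5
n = 9*t/16 - 1/4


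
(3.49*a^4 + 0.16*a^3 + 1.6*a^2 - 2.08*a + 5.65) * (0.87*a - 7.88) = 3.0363*a^5 - 27.362*a^4 + 0.1312*a^3 - 14.4176*a^2 + 21.3059*a - 44.522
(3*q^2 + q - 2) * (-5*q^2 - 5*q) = -15*q^4 - 20*q^3 + 5*q^2 + 10*q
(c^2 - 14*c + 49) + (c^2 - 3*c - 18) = 2*c^2 - 17*c + 31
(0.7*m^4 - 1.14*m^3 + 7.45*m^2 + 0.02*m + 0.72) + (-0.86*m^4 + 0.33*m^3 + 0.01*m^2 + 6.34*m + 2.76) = -0.16*m^4 - 0.81*m^3 + 7.46*m^2 + 6.36*m + 3.48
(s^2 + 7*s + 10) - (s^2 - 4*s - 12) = 11*s + 22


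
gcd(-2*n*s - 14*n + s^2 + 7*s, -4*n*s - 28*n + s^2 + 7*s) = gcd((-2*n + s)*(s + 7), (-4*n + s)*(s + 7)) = s + 7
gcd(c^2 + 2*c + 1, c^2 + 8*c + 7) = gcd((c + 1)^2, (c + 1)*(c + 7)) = c + 1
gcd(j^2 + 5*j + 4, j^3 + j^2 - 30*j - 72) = j + 4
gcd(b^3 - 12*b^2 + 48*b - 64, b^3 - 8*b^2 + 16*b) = b^2 - 8*b + 16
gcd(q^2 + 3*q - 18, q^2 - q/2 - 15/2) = q - 3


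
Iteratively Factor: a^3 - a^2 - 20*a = (a + 4)*(a^2 - 5*a) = (a - 5)*(a + 4)*(a)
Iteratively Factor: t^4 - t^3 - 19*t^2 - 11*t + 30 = (t + 3)*(t^3 - 4*t^2 - 7*t + 10) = (t - 1)*(t + 3)*(t^2 - 3*t - 10) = (t - 5)*(t - 1)*(t + 3)*(t + 2)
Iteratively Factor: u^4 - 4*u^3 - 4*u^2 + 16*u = (u)*(u^3 - 4*u^2 - 4*u + 16) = u*(u - 2)*(u^2 - 2*u - 8) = u*(u - 4)*(u - 2)*(u + 2)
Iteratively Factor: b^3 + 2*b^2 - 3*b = (b - 1)*(b^2 + 3*b) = b*(b - 1)*(b + 3)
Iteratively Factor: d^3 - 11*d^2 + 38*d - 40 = (d - 5)*(d^2 - 6*d + 8) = (d - 5)*(d - 2)*(d - 4)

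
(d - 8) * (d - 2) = d^2 - 10*d + 16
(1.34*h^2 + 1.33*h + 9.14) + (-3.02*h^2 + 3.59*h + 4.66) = -1.68*h^2 + 4.92*h + 13.8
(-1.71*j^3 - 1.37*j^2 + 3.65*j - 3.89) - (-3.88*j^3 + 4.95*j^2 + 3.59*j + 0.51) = 2.17*j^3 - 6.32*j^2 + 0.0600000000000001*j - 4.4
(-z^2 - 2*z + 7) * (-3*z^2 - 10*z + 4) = 3*z^4 + 16*z^3 - 5*z^2 - 78*z + 28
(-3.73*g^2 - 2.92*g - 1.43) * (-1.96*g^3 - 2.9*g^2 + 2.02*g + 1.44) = 7.3108*g^5 + 16.5402*g^4 + 3.7362*g^3 - 7.1226*g^2 - 7.0934*g - 2.0592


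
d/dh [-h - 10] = -1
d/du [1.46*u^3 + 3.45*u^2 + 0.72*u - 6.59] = 4.38*u^2 + 6.9*u + 0.72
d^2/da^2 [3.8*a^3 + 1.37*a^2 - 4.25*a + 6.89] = 22.8*a + 2.74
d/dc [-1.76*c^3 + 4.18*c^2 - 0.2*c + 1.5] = -5.28*c^2 + 8.36*c - 0.2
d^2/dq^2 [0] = 0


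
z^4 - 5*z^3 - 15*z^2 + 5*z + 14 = (z - 7)*(z - 1)*(z + 1)*(z + 2)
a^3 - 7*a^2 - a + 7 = (a - 7)*(a - 1)*(a + 1)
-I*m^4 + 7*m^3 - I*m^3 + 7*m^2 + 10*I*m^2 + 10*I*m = m*(m + 2*I)*(m + 5*I)*(-I*m - I)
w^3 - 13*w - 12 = (w - 4)*(w + 1)*(w + 3)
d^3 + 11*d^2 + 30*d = d*(d + 5)*(d + 6)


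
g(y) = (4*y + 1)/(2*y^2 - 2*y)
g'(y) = (2 - 4*y)*(4*y + 1)/(2*y^2 - 2*y)^2 + 4/(2*y^2 - 2*y) = (-2*y^2 - y + 1/2)/(y^2*(y^2 - 2*y + 1))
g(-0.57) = -0.72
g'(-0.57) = 0.52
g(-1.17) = -0.72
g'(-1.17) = -0.17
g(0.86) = -18.44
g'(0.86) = -126.87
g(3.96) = 0.72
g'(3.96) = -0.25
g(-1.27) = -0.71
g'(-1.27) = -0.18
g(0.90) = -25.56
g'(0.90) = -249.38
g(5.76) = 0.44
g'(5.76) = -0.10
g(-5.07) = -0.31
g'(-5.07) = -0.05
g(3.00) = 1.08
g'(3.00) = -0.57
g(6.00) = 0.42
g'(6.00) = -0.09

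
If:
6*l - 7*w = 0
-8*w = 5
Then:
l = -35/48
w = -5/8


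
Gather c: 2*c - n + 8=2*c - n + 8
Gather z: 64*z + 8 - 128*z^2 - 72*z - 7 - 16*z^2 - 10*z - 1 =-144*z^2 - 18*z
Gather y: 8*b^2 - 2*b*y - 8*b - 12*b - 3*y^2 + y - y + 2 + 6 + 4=8*b^2 - 2*b*y - 20*b - 3*y^2 + 12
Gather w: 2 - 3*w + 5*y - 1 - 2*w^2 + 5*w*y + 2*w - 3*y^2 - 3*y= -2*w^2 + w*(5*y - 1) - 3*y^2 + 2*y + 1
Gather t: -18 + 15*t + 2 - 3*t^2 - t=-3*t^2 + 14*t - 16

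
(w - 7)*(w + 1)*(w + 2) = w^3 - 4*w^2 - 19*w - 14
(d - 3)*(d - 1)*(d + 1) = d^3 - 3*d^2 - d + 3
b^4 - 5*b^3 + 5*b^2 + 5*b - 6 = (b - 3)*(b - 2)*(b - 1)*(b + 1)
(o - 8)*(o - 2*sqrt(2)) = o^2 - 8*o - 2*sqrt(2)*o + 16*sqrt(2)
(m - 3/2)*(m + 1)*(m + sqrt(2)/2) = m^3 - m^2/2 + sqrt(2)*m^2/2 - 3*m/2 - sqrt(2)*m/4 - 3*sqrt(2)/4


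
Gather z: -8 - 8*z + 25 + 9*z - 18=z - 1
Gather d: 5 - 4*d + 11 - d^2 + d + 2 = -d^2 - 3*d + 18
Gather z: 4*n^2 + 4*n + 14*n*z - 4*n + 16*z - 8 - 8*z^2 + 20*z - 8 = 4*n^2 - 8*z^2 + z*(14*n + 36) - 16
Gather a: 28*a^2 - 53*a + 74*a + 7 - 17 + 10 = 28*a^2 + 21*a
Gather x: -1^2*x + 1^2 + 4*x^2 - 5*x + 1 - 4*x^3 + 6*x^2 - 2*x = -4*x^3 + 10*x^2 - 8*x + 2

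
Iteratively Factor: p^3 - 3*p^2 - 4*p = (p + 1)*(p^2 - 4*p) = p*(p + 1)*(p - 4)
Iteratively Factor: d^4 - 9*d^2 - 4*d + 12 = (d - 3)*(d^3 + 3*d^2 - 4) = (d - 3)*(d + 2)*(d^2 + d - 2) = (d - 3)*(d - 1)*(d + 2)*(d + 2)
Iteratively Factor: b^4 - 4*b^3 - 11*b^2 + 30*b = (b - 2)*(b^3 - 2*b^2 - 15*b) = b*(b - 2)*(b^2 - 2*b - 15) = b*(b - 5)*(b - 2)*(b + 3)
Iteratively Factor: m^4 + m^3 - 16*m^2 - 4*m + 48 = (m - 3)*(m^3 + 4*m^2 - 4*m - 16) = (m - 3)*(m + 2)*(m^2 + 2*m - 8) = (m - 3)*(m - 2)*(m + 2)*(m + 4)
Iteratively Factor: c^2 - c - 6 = (c - 3)*(c + 2)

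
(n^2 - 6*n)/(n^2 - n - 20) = n*(6 - n)/(-n^2 + n + 20)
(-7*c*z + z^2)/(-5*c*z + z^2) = (7*c - z)/(5*c - z)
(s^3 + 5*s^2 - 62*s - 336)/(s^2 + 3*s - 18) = (s^2 - s - 56)/(s - 3)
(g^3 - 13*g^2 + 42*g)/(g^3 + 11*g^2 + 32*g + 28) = g*(g^2 - 13*g + 42)/(g^3 + 11*g^2 + 32*g + 28)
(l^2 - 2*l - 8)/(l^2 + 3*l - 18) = (l^2 - 2*l - 8)/(l^2 + 3*l - 18)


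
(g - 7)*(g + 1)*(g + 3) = g^3 - 3*g^2 - 25*g - 21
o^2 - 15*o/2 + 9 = (o - 6)*(o - 3/2)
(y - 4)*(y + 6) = y^2 + 2*y - 24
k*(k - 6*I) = k^2 - 6*I*k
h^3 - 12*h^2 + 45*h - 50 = (h - 5)^2*(h - 2)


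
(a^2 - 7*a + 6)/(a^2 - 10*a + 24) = (a - 1)/(a - 4)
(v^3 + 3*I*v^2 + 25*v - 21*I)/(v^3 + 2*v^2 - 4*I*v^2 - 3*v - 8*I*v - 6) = (v + 7*I)/(v + 2)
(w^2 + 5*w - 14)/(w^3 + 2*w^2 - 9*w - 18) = (w^2 + 5*w - 14)/(w^3 + 2*w^2 - 9*w - 18)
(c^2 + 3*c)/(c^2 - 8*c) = (c + 3)/(c - 8)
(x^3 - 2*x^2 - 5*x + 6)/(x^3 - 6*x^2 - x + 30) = (x - 1)/(x - 5)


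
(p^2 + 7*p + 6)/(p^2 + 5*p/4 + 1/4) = 4*(p + 6)/(4*p + 1)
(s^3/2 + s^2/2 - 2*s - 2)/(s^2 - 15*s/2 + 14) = (s^3 + s^2 - 4*s - 4)/(2*s^2 - 15*s + 28)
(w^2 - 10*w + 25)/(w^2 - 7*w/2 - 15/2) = 2*(w - 5)/(2*w + 3)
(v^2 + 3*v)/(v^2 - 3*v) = (v + 3)/(v - 3)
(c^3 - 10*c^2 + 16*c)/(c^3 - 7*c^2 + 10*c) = (c - 8)/(c - 5)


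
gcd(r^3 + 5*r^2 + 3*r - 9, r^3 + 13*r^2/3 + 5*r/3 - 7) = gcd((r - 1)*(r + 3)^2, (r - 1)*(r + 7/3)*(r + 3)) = r^2 + 2*r - 3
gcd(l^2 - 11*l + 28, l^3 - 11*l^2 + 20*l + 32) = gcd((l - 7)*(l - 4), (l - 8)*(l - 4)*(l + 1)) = l - 4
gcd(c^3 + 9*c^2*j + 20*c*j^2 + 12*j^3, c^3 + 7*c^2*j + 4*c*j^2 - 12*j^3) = c^2 + 8*c*j + 12*j^2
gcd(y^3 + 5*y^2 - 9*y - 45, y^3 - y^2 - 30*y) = y + 5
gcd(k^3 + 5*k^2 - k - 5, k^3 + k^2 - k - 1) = k^2 - 1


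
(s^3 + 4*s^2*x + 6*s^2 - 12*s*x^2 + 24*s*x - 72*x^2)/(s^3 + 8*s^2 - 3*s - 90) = (s^2 + 4*s*x - 12*x^2)/(s^2 + 2*s - 15)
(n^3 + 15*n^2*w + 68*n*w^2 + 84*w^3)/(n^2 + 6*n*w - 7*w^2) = (-n^2 - 8*n*w - 12*w^2)/(-n + w)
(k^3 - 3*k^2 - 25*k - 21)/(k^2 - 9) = (k^2 - 6*k - 7)/(k - 3)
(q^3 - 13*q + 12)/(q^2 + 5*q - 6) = (q^2 + q - 12)/(q + 6)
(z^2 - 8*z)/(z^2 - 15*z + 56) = z/(z - 7)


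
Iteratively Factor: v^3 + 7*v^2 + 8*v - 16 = (v + 4)*(v^2 + 3*v - 4) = (v - 1)*(v + 4)*(v + 4)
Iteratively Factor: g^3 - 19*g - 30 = (g + 3)*(g^2 - 3*g - 10) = (g + 2)*(g + 3)*(g - 5)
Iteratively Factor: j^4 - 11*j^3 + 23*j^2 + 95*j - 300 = (j + 3)*(j^3 - 14*j^2 + 65*j - 100) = (j - 5)*(j + 3)*(j^2 - 9*j + 20) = (j - 5)^2*(j + 3)*(j - 4)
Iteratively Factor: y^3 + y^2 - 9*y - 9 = (y - 3)*(y^2 + 4*y + 3) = (y - 3)*(y + 1)*(y + 3)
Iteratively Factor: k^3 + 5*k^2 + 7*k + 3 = (k + 1)*(k^2 + 4*k + 3) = (k + 1)^2*(k + 3)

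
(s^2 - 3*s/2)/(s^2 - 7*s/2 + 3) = s/(s - 2)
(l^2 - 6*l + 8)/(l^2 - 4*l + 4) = (l - 4)/(l - 2)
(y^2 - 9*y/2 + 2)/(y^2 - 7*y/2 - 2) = (2*y - 1)/(2*y + 1)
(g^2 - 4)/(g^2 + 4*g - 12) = (g + 2)/(g + 6)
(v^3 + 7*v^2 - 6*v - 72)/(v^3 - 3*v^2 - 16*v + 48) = (v + 6)/(v - 4)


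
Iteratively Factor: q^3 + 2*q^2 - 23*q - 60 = (q + 3)*(q^2 - q - 20) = (q - 5)*(q + 3)*(q + 4)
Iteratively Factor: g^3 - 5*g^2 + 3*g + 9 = (g + 1)*(g^2 - 6*g + 9) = (g - 3)*(g + 1)*(g - 3)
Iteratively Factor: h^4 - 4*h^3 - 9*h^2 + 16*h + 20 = (h + 2)*(h^3 - 6*h^2 + 3*h + 10) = (h + 1)*(h + 2)*(h^2 - 7*h + 10) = (h - 5)*(h + 1)*(h + 2)*(h - 2)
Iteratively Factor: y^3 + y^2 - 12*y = (y + 4)*(y^2 - 3*y) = y*(y + 4)*(y - 3)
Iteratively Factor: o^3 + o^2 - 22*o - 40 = (o + 2)*(o^2 - o - 20) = (o + 2)*(o + 4)*(o - 5)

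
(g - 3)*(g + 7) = g^2 + 4*g - 21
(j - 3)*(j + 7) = j^2 + 4*j - 21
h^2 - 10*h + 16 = (h - 8)*(h - 2)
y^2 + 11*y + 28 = (y + 4)*(y + 7)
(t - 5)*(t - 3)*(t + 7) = t^3 - t^2 - 41*t + 105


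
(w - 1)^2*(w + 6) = w^3 + 4*w^2 - 11*w + 6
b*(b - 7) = b^2 - 7*b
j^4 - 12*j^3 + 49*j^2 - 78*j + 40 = (j - 5)*(j - 4)*(j - 2)*(j - 1)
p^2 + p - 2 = (p - 1)*(p + 2)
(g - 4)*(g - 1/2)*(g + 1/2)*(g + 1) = g^4 - 3*g^3 - 17*g^2/4 + 3*g/4 + 1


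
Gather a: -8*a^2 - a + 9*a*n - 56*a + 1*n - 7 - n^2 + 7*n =-8*a^2 + a*(9*n - 57) - n^2 + 8*n - 7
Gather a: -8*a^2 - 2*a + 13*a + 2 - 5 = -8*a^2 + 11*a - 3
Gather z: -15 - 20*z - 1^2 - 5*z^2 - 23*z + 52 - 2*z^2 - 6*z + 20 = -7*z^2 - 49*z + 56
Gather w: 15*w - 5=15*w - 5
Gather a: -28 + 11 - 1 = -18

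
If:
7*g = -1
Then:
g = -1/7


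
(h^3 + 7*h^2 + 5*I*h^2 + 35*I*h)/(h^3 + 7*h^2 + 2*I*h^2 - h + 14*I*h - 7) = h*(h + 5*I)/(h^2 + 2*I*h - 1)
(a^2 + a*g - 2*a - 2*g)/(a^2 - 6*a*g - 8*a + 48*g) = (a^2 + a*g - 2*a - 2*g)/(a^2 - 6*a*g - 8*a + 48*g)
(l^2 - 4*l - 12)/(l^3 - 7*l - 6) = (l - 6)/(l^2 - 2*l - 3)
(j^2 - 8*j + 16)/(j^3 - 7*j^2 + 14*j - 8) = (j - 4)/(j^2 - 3*j + 2)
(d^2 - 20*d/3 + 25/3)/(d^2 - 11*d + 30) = (d - 5/3)/(d - 6)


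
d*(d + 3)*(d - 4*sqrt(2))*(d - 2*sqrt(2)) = d^4 - 6*sqrt(2)*d^3 + 3*d^3 - 18*sqrt(2)*d^2 + 16*d^2 + 48*d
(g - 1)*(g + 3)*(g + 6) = g^3 + 8*g^2 + 9*g - 18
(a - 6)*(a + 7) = a^2 + a - 42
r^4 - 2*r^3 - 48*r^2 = r^2*(r - 8)*(r + 6)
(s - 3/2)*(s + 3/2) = s^2 - 9/4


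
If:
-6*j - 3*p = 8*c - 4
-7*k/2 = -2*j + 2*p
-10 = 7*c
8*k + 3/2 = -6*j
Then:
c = -10/7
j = 719/644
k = -165/161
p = 937/322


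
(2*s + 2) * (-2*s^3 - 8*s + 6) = -4*s^4 - 4*s^3 - 16*s^2 - 4*s + 12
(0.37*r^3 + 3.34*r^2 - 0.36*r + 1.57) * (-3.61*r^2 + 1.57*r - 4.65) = -1.3357*r^5 - 11.4765*r^4 + 4.8229*r^3 - 21.7639*r^2 + 4.1389*r - 7.3005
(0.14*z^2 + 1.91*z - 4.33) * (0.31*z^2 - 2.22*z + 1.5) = 0.0434*z^4 + 0.2813*z^3 - 5.3725*z^2 + 12.4776*z - 6.495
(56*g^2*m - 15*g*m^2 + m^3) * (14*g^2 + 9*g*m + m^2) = 784*g^4*m + 294*g^3*m^2 - 65*g^2*m^3 - 6*g*m^4 + m^5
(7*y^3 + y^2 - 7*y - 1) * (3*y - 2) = 21*y^4 - 11*y^3 - 23*y^2 + 11*y + 2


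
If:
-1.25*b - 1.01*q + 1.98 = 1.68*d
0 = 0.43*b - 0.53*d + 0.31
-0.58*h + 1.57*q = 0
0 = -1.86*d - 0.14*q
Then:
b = -1.07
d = -0.28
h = 10.16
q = 3.75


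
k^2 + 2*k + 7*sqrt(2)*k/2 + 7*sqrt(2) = (k + 2)*(k + 7*sqrt(2)/2)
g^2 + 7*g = g*(g + 7)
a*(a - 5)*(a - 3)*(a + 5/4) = a^4 - 27*a^3/4 + 5*a^2 + 75*a/4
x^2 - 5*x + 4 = (x - 4)*(x - 1)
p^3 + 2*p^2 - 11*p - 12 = (p - 3)*(p + 1)*(p + 4)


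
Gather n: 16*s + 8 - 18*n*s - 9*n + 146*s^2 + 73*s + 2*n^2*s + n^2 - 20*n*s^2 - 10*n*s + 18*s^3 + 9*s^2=n^2*(2*s + 1) + n*(-20*s^2 - 28*s - 9) + 18*s^3 + 155*s^2 + 89*s + 8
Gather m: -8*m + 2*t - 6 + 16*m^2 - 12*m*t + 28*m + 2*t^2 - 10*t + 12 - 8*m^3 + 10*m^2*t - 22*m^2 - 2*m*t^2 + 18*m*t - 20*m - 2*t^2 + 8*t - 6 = -8*m^3 + m^2*(10*t - 6) + m*(-2*t^2 + 6*t)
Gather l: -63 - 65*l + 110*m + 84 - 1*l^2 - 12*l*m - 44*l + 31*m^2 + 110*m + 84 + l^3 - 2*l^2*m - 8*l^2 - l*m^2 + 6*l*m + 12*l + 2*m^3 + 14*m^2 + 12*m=l^3 + l^2*(-2*m - 9) + l*(-m^2 - 6*m - 97) + 2*m^3 + 45*m^2 + 232*m + 105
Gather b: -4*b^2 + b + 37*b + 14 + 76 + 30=-4*b^2 + 38*b + 120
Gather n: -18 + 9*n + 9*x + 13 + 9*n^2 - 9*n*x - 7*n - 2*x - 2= 9*n^2 + n*(2 - 9*x) + 7*x - 7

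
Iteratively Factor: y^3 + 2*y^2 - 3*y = (y - 1)*(y^2 + 3*y) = (y - 1)*(y + 3)*(y)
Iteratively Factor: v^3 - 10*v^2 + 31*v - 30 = (v - 2)*(v^2 - 8*v + 15) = (v - 5)*(v - 2)*(v - 3)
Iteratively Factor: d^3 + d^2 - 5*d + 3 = (d - 1)*(d^2 + 2*d - 3) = (d - 1)^2*(d + 3)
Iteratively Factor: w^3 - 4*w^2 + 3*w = (w - 1)*(w^2 - 3*w) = (w - 3)*(w - 1)*(w)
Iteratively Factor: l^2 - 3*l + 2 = (l - 2)*(l - 1)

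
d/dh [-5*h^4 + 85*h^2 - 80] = -20*h^3 + 170*h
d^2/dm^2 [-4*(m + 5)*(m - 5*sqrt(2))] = -8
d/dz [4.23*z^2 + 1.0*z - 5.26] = 8.46*z + 1.0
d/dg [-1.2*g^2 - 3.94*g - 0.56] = -2.4*g - 3.94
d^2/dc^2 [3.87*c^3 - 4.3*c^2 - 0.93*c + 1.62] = 23.22*c - 8.6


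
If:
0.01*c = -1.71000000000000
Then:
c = -171.00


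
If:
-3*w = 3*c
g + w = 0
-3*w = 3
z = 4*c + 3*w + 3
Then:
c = 1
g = 1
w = -1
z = 4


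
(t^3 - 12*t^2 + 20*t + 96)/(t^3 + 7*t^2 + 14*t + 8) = (t^2 - 14*t + 48)/(t^2 + 5*t + 4)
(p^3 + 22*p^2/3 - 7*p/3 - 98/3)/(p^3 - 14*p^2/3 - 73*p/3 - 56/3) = (p^2 + 5*p - 14)/(p^2 - 7*p - 8)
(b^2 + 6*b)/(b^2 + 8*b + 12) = b/(b + 2)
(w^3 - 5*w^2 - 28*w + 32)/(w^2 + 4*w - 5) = (w^2 - 4*w - 32)/(w + 5)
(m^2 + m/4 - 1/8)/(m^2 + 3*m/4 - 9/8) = (8*m^2 + 2*m - 1)/(8*m^2 + 6*m - 9)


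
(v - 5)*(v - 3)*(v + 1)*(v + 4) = v^4 - 3*v^3 - 21*v^2 + 43*v + 60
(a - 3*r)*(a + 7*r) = a^2 + 4*a*r - 21*r^2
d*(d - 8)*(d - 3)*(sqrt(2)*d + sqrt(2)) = sqrt(2)*d^4 - 10*sqrt(2)*d^3 + 13*sqrt(2)*d^2 + 24*sqrt(2)*d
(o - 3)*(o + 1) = o^2 - 2*o - 3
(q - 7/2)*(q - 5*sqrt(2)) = q^2 - 5*sqrt(2)*q - 7*q/2 + 35*sqrt(2)/2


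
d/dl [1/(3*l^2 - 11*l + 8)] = (11 - 6*l)/(3*l^2 - 11*l + 8)^2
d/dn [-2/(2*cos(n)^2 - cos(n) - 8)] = 2*(1 - 4*cos(n))*sin(n)/(cos(n) - cos(2*n) + 7)^2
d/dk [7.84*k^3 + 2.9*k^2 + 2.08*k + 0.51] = 23.52*k^2 + 5.8*k + 2.08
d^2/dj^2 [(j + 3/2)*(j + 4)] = 2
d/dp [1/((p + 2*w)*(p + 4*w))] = 2*(-p - 3*w)/(p^4 + 12*p^3*w + 52*p^2*w^2 + 96*p*w^3 + 64*w^4)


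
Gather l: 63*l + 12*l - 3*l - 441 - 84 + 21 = 72*l - 504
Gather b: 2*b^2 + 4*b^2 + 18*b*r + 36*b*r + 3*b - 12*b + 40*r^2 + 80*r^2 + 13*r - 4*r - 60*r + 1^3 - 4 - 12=6*b^2 + b*(54*r - 9) + 120*r^2 - 51*r - 15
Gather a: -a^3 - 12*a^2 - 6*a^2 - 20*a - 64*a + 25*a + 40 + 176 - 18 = -a^3 - 18*a^2 - 59*a + 198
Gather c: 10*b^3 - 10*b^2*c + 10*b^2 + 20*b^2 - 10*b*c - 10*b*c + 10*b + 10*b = 10*b^3 + 30*b^2 + 20*b + c*(-10*b^2 - 20*b)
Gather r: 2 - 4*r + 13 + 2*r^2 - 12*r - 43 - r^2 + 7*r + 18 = r^2 - 9*r - 10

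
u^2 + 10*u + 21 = (u + 3)*(u + 7)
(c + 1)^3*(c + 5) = c^4 + 8*c^3 + 18*c^2 + 16*c + 5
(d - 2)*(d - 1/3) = d^2 - 7*d/3 + 2/3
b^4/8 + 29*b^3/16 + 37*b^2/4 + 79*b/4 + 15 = (b/4 + 1)*(b/2 + 1)*(b + 5/2)*(b + 6)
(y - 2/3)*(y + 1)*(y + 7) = y^3 + 22*y^2/3 + 5*y/3 - 14/3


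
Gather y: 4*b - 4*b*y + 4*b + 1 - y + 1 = 8*b + y*(-4*b - 1) + 2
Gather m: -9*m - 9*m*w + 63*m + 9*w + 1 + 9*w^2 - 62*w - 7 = m*(54 - 9*w) + 9*w^2 - 53*w - 6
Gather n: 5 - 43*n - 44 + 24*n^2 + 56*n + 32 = 24*n^2 + 13*n - 7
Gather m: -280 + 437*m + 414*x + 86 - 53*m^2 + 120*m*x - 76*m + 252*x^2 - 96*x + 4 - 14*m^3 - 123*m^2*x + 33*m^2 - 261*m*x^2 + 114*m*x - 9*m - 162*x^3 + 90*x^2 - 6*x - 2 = -14*m^3 + m^2*(-123*x - 20) + m*(-261*x^2 + 234*x + 352) - 162*x^3 + 342*x^2 + 312*x - 192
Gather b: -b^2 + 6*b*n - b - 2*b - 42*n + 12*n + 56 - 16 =-b^2 + b*(6*n - 3) - 30*n + 40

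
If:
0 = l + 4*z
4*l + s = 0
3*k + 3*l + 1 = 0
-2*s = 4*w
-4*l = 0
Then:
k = -1/3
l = 0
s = 0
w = 0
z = 0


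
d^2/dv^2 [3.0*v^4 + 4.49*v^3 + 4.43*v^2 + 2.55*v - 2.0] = 36.0*v^2 + 26.94*v + 8.86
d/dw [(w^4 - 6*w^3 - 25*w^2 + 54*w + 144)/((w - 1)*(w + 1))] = 2*(w^5 - 3*w^4 - 2*w^3 - 18*w^2 - 119*w - 27)/(w^4 - 2*w^2 + 1)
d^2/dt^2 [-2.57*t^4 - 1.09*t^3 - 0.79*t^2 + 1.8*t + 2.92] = -30.84*t^2 - 6.54*t - 1.58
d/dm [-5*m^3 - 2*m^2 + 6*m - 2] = -15*m^2 - 4*m + 6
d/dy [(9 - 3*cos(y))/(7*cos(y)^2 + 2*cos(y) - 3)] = 3*(-7*cos(y)^2 + 42*cos(y) + 3)*sin(y)/(-7*sin(y)^2 + 2*cos(y) + 4)^2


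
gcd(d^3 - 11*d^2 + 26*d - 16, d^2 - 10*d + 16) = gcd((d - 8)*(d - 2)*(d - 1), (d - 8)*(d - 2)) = d^2 - 10*d + 16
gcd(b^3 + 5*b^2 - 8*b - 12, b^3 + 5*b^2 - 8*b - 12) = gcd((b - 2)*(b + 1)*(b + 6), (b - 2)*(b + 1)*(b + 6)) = b^3 + 5*b^2 - 8*b - 12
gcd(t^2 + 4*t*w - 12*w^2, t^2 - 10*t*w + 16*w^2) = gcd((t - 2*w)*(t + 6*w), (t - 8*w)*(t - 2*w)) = t - 2*w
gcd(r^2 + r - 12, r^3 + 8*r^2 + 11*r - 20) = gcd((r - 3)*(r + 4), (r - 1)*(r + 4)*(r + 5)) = r + 4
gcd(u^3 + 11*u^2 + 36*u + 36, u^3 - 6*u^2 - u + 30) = u + 2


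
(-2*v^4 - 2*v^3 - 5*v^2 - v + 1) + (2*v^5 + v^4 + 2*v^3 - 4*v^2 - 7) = 2*v^5 - v^4 - 9*v^2 - v - 6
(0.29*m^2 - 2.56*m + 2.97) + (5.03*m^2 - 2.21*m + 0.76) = 5.32*m^2 - 4.77*m + 3.73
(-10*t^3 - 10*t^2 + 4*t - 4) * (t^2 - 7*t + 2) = -10*t^5 + 60*t^4 + 54*t^3 - 52*t^2 + 36*t - 8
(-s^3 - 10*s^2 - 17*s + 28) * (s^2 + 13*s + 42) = -s^5 - 23*s^4 - 189*s^3 - 613*s^2 - 350*s + 1176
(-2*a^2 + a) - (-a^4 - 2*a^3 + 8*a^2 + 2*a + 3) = a^4 + 2*a^3 - 10*a^2 - a - 3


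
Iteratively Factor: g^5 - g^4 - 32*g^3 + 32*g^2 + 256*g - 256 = (g + 4)*(g^4 - 5*g^3 - 12*g^2 + 80*g - 64) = (g + 4)^2*(g^3 - 9*g^2 + 24*g - 16) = (g - 4)*(g + 4)^2*(g^2 - 5*g + 4) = (g - 4)*(g - 1)*(g + 4)^2*(g - 4)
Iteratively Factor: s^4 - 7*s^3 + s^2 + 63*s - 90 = (s + 3)*(s^3 - 10*s^2 + 31*s - 30) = (s - 5)*(s + 3)*(s^2 - 5*s + 6) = (s - 5)*(s - 3)*(s + 3)*(s - 2)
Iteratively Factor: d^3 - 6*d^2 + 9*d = (d - 3)*(d^2 - 3*d) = d*(d - 3)*(d - 3)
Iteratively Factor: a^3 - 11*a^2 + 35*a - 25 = (a - 5)*(a^2 - 6*a + 5) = (a - 5)^2*(a - 1)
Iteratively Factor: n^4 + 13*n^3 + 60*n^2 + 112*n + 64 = (n + 4)*(n^3 + 9*n^2 + 24*n + 16) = (n + 4)^2*(n^2 + 5*n + 4) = (n + 4)^3*(n + 1)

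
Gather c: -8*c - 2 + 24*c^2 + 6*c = 24*c^2 - 2*c - 2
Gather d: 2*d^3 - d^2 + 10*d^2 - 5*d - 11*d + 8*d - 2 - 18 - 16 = 2*d^3 + 9*d^2 - 8*d - 36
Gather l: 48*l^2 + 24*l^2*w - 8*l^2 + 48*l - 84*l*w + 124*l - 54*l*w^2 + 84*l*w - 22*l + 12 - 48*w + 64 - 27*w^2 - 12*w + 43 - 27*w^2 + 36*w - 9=l^2*(24*w + 40) + l*(150 - 54*w^2) - 54*w^2 - 24*w + 110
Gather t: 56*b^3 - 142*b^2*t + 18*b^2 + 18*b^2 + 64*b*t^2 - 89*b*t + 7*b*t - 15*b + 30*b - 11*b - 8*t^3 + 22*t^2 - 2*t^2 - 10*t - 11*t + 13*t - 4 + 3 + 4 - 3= 56*b^3 + 36*b^2 + 4*b - 8*t^3 + t^2*(64*b + 20) + t*(-142*b^2 - 82*b - 8)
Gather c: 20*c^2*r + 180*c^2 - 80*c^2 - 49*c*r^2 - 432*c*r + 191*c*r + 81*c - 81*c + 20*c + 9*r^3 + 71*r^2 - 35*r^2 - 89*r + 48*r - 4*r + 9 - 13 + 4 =c^2*(20*r + 100) + c*(-49*r^2 - 241*r + 20) + 9*r^3 + 36*r^2 - 45*r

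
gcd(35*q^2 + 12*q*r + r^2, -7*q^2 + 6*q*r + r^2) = 7*q + r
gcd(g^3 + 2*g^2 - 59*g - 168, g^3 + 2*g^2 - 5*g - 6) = g + 3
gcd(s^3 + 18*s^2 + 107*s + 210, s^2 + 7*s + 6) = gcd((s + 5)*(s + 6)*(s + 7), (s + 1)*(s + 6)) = s + 6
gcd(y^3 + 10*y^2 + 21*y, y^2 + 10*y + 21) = y^2 + 10*y + 21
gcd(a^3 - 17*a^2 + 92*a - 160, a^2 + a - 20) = a - 4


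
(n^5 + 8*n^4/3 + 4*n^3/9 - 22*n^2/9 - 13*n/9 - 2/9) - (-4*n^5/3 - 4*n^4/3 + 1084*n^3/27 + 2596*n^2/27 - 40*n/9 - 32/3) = 7*n^5/3 + 4*n^4 - 1072*n^3/27 - 2662*n^2/27 + 3*n + 94/9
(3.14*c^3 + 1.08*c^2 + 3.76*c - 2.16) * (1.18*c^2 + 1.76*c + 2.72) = 3.7052*c^5 + 6.8008*c^4 + 14.8784*c^3 + 7.0064*c^2 + 6.4256*c - 5.8752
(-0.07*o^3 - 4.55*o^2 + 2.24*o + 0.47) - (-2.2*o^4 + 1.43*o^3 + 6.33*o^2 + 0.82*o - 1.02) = 2.2*o^4 - 1.5*o^3 - 10.88*o^2 + 1.42*o + 1.49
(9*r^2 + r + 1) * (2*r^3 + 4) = 18*r^5 + 2*r^4 + 2*r^3 + 36*r^2 + 4*r + 4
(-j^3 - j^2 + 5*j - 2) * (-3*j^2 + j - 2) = 3*j^5 + 2*j^4 - 14*j^3 + 13*j^2 - 12*j + 4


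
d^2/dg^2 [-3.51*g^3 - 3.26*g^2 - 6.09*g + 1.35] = -21.06*g - 6.52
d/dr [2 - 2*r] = -2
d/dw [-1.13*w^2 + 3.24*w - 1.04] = 3.24 - 2.26*w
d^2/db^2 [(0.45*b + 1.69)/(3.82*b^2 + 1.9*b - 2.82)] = ((0.45*b + 1.69)*(7.64*b + 1.9)*(15.28*b + 3.8) - (10.314*b + 14.6216)*(3.82*b^2 + 1.9*b - 2.82))/(3.82*b^2 + 1.9*b - 2.82)^3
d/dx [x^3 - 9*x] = 3*x^2 - 9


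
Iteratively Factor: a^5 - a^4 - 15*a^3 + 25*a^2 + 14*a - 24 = (a - 1)*(a^4 - 15*a^2 + 10*a + 24) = (a - 1)*(a + 4)*(a^3 - 4*a^2 + a + 6) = (a - 1)*(a + 1)*(a + 4)*(a^2 - 5*a + 6) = (a - 3)*(a - 1)*(a + 1)*(a + 4)*(a - 2)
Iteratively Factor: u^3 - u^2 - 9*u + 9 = (u - 1)*(u^2 - 9) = (u - 3)*(u - 1)*(u + 3)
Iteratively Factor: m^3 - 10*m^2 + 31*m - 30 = (m - 3)*(m^2 - 7*m + 10) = (m - 3)*(m - 2)*(m - 5)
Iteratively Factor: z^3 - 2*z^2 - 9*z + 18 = (z - 2)*(z^2 - 9) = (z - 2)*(z + 3)*(z - 3)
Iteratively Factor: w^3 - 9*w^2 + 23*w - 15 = (w - 3)*(w^2 - 6*w + 5) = (w - 3)*(w - 1)*(w - 5)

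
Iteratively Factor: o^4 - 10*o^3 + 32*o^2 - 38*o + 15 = (o - 1)*(o^3 - 9*o^2 + 23*o - 15) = (o - 5)*(o - 1)*(o^2 - 4*o + 3) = (o - 5)*(o - 1)^2*(o - 3)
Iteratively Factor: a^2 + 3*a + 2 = (a + 2)*(a + 1)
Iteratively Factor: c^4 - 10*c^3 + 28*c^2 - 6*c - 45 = (c + 1)*(c^3 - 11*c^2 + 39*c - 45) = (c - 5)*(c + 1)*(c^2 - 6*c + 9) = (c - 5)*(c - 3)*(c + 1)*(c - 3)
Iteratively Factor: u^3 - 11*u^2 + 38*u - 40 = (u - 4)*(u^2 - 7*u + 10) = (u - 4)*(u - 2)*(u - 5)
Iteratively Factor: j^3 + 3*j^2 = (j)*(j^2 + 3*j) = j^2*(j + 3)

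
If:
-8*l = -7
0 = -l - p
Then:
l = 7/8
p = -7/8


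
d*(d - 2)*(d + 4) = d^3 + 2*d^2 - 8*d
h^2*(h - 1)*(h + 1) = h^4 - h^2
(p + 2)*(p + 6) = p^2 + 8*p + 12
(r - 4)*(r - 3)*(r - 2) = r^3 - 9*r^2 + 26*r - 24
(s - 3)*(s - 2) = s^2 - 5*s + 6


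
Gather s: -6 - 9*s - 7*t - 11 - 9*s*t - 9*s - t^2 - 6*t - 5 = s*(-9*t - 18) - t^2 - 13*t - 22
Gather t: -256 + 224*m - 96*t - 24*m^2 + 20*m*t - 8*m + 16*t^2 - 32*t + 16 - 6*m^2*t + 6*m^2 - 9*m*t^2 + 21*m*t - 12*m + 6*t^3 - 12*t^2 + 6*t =-18*m^2 + 204*m + 6*t^3 + t^2*(4 - 9*m) + t*(-6*m^2 + 41*m - 122) - 240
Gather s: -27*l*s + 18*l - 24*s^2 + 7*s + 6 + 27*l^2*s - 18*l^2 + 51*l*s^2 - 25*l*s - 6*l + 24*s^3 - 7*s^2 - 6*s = -18*l^2 + 12*l + 24*s^3 + s^2*(51*l - 31) + s*(27*l^2 - 52*l + 1) + 6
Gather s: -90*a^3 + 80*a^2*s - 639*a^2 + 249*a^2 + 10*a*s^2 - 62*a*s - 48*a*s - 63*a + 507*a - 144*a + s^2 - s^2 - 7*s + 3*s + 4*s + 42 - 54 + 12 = -90*a^3 - 390*a^2 + 10*a*s^2 + 300*a + s*(80*a^2 - 110*a)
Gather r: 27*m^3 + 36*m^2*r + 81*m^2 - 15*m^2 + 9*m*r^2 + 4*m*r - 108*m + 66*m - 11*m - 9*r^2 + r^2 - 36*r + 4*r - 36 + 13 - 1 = 27*m^3 + 66*m^2 - 53*m + r^2*(9*m - 8) + r*(36*m^2 + 4*m - 32) - 24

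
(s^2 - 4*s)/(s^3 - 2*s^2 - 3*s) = (4 - s)/(-s^2 + 2*s + 3)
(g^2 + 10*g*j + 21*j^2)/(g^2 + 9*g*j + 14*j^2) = (g + 3*j)/(g + 2*j)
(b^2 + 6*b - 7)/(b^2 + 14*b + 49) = (b - 1)/(b + 7)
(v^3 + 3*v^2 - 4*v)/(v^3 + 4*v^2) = (v - 1)/v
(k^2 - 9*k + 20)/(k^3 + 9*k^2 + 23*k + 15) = (k^2 - 9*k + 20)/(k^3 + 9*k^2 + 23*k + 15)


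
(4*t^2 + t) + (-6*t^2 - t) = -2*t^2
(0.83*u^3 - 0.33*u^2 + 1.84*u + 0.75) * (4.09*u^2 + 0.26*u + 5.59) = 3.3947*u^5 - 1.1339*u^4 + 12.0795*u^3 + 1.7012*u^2 + 10.4806*u + 4.1925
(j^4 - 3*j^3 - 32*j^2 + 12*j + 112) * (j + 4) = j^5 + j^4 - 44*j^3 - 116*j^2 + 160*j + 448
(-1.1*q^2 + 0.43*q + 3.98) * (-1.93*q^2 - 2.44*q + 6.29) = 2.123*q^4 + 1.8541*q^3 - 15.6496*q^2 - 7.0065*q + 25.0342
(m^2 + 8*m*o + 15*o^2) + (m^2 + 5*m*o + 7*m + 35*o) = 2*m^2 + 13*m*o + 7*m + 15*o^2 + 35*o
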